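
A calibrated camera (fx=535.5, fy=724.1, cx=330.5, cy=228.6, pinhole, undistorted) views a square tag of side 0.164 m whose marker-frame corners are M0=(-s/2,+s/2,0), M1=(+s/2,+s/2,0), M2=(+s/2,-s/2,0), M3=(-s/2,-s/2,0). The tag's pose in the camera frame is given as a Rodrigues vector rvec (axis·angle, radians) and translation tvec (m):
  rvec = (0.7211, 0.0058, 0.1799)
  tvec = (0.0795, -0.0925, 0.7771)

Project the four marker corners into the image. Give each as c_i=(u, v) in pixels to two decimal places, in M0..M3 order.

c0=(321.10, 188.54) c1=(424.68, 212.54) c2=(458.14, 90.04) c3=(339.47, 60.85)

Intrinsics K: fx=535.5, fy=724.1, cx=330.5, cy=228.6
Marker side s = 0.164 m; corners in marker frame (Z=0):
  M0 = (-0.0820, +0.0820, 0)
  M1 = (+0.0820, +0.0820, 0)
  M2 = (+0.0820, -0.0820, 0)
  M3 = (-0.0820, -0.0820, 0)
rvec = (0.7211, 0.0058, 0.1799), |rvec| = θ = 0.74322 rad = 42.584°
Rodrigues: sinθ=0.67667, 1−cosθ=0.26371; R = I + sinθ·[k]× + (1−cosθ)·[k]×²:
    [+0.98453 -0.16179 +0.06721]
    [+0.16579 +0.73631 -0.65602]
    [+0.05665 +0.65702 +0.75174]
t = (0.0795, -0.0925, 0.7771) m
M0: Pc = R·M0+t = (-0.01450, -0.04572, +0.82633); u = 535.5·(-0.01450)/0.82633 + 330.5 = 321.1042, v = 724.1·(-0.04572)/0.82633 + 228.6 = 188.5387
M1: Pc = R·M1+t = (+0.14696, -0.01853, +0.83562); u = 535.5·(+0.14696)/0.83562 + 330.5 = 424.6810, v = 724.1·(-0.01853)/0.83562 + 228.6 = 212.5444
M2: Pc = R·M2+t = (+0.17350, -0.13928, +0.72787); u = 535.5·(+0.17350)/0.72787 + 330.5 = 458.1445, v = 724.1·(-0.13928)/0.72787 + 228.6 = 90.0387
M3: Pc = R·M3+t = (+0.01204, -0.16647, +0.71858); u = 535.5·(+0.01204)/0.71858 + 330.5 = 339.4689, v = 724.1·(-0.16647)/0.71858 + 228.6 = 60.8494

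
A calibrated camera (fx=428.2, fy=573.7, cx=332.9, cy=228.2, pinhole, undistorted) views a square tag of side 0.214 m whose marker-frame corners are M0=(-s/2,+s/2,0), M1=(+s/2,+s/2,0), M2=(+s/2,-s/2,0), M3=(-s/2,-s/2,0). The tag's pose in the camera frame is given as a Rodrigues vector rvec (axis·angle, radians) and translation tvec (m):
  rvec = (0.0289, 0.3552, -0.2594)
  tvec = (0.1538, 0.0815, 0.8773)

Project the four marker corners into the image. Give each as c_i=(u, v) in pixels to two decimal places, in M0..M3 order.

c0=(372.50, 360.99) c1=(474.92, 336.74) c2=(446.42, 195.33) c3=(346.72, 230.96)

Intrinsics K: fx=428.2, fy=573.7, cx=332.9, cy=228.2
Marker side s = 0.214 m; corners in marker frame (Z=0):
  M0 = (-0.1070, +0.1070, 0)
  M1 = (+0.1070, +0.1070, 0)
  M2 = (+0.1070, -0.1070, 0)
  M3 = (-0.1070, -0.1070, 0)
rvec = (0.0289, 0.3552, -0.2594), |rvec| = θ = 0.44078 rad = 25.255°
Rodrigues: sinθ=0.42665, 1−cosθ=0.09558; R = I + sinθ·[k]× + (1−cosθ)·[k]×²:
    [+0.90483 +0.25613 +0.34012]
    [-0.24603 +0.96649 -0.07330]
    [-0.34750 -0.01736 +0.93752]
t = (0.1538, 0.0815, 0.8773) m
M0: Pc = R·M0+t = (+0.08439, +0.21124, +0.91263); u = 428.2·(+0.08439)/0.91263 + 332.9 = 372.4952, v = 573.7·(+0.21124)/0.91263 + 228.2 = 360.9906
M1: Pc = R·M1+t = (+0.27802, +0.15859, +0.83826); u = 428.2·(+0.27802)/0.83826 + 332.9 = 474.9194, v = 573.7·(+0.15859)/0.83826 + 228.2 = 336.7370
M2: Pc = R·M2+t = (+0.22321, -0.04824, +0.84197); u = 428.2·(+0.22321)/0.84197 + 332.9 = 446.4174, v = 573.7·(-0.04824)/0.84197 + 228.2 = 195.3309
M3: Pc = R·M3+t = (+0.02958, +0.00441, +0.91634); u = 428.2·(+0.02958)/0.91634 + 332.9 = 346.7213, v = 573.7·(+0.00441)/0.91634 + 228.2 = 230.9618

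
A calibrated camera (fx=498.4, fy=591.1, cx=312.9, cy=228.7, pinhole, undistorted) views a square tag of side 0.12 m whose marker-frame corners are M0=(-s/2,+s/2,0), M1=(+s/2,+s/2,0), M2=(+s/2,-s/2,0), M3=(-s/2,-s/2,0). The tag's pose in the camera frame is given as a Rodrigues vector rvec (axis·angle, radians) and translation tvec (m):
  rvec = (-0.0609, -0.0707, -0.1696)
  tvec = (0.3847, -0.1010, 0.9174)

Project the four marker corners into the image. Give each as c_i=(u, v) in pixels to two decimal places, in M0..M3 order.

Intrinsics K: fx=498.4, fy=591.1, cx=312.9, cy=228.7
Marker side s = 0.12 m; corners in marker frame (Z=0):
  M0 = (-0.0600, +0.0600, 0)
  M1 = (+0.0600, +0.0600, 0)
  M2 = (+0.0600, -0.0600, 0)
  M3 = (-0.0600, -0.0600, 0)
rvec = (-0.0609, -0.0707, -0.1696), |rvec| = θ = 0.19358 rad = 11.091°
Rodrigues: sinθ=0.19237, 1−cosθ=0.01868; R = I + sinθ·[k]× + (1−cosθ)·[k]×²:
    [+0.98317 +0.17069 -0.06511]
    [-0.16640 +0.98381 +0.06650]
    [+0.07541 -0.05454 +0.99566]
t = (0.3847, -0.1010, 0.9174) m
M0: Pc = R·M0+t = (+0.33595, -0.03199, +0.90960); u = 498.4·(+0.33595)/0.90960 + 312.9 = 496.9781, v = 591.1·(-0.03199)/0.90960 + 228.7 = 207.9132
M1: Pc = R·M1+t = (+0.45393, -0.05195, +0.91865); u = 498.4·(+0.45393)/0.91865 + 312.9 = 559.1734, v = 591.1·(-0.05195)/0.91865 + 228.7 = 195.2700
M2: Pc = R·M2+t = (+0.43345, -0.17001, +0.92520); u = 498.4·(+0.43345)/0.92520 + 312.9 = 546.3972, v = 591.1·(-0.17001)/0.92520 + 228.7 = 120.0805
M3: Pc = R·M3+t = (+0.31547, -0.15005, +0.91615); u = 498.4·(+0.31547)/0.91615 + 312.9 = 484.5201, v = 591.1·(-0.15005)/0.91615 + 228.7 = 131.8907

c0=(496.98, 207.91) c1=(559.17, 195.27) c2=(546.40, 120.08) c3=(484.52, 131.89)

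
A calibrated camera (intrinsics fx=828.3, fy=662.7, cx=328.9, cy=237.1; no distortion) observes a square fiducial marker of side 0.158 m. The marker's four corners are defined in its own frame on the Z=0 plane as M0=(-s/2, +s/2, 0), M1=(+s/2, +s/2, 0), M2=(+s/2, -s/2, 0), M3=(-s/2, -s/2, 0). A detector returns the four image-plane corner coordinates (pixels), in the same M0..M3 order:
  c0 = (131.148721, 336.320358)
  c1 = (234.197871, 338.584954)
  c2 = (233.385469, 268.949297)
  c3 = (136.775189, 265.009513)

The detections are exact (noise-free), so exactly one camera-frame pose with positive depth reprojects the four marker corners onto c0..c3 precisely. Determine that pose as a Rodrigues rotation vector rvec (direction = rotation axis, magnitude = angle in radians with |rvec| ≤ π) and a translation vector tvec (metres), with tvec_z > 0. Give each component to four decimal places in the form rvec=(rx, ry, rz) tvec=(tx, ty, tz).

rvec=(-0.5733, -0.2371, -0.0045) tvec=(-0.2314, 0.1283, 1.3279)

Intrinsics K: fx=828.3, fy=662.7, cx=328.9, cy=237.1
Marker side s = 0.158 m; corners in marker frame (Z=0):
  M0 = (-0.0790, +0.0790, 0)
  M1 = (+0.0790, +0.0790, 0)
  M2 = (+0.0790, -0.0790, 0)
  M3 = (-0.0790, -0.0790, 0)
Detected image corners:
  c0 = (131.148721, 336.320358) px
  c1 = (234.197871, 338.584954) px
  c2 = (233.385469, 268.949297) px
  c3 = (136.775189, 265.009513) px
Planar DLT: solve 8×8 A·h = b for H (H[2,2]=1):
  H  [+662.11803 -89.27961 +184.57865]
  H  [+70.64744 +323.81851 +301.11158]
  H  [+0.16824 -0.40416 +1.00000]
B = K⁻¹H; ‖b₁‖=0.753068, ‖b₂‖=0.753068; λ = 2/(‖b₁‖+‖b₂‖) = 1.327901, sign → tz>0 ⇒ λ=+1.327901
r₁ = λ·B[:,0] = (+0.97278,+0.06163,+0.22340); r₂ = λ·B[:,1] = (+0.06998,+0.84087,-0.53669)
r₃ = r₁×r₂ = (-0.22093,+0.53771,+0.81367); SVD([r₁ r₂ r₃]) → R = UVᵀ:
  R  [+0.97278 +0.06998 -0.22093]
  R  [+0.06163 +0.84087 +0.53771]
  R  [+0.22340 -0.53669 +0.81367]
t = (-0.23137, +0.12826, +1.32790) m
tr R = 2.627320; θ = arccos((tr R − 1)/2) = 0.620376 rad = 35.545°
axis k = ((R−Rᵀ)₃₂, (R−Rᵀ)₁₃, (R−Rᵀ)₂₁) / (2 sinθ) = (-0.924067, -0.382163, -0.007177)
rvec = θ·k = (-0.573269, -0.237085, -0.004452)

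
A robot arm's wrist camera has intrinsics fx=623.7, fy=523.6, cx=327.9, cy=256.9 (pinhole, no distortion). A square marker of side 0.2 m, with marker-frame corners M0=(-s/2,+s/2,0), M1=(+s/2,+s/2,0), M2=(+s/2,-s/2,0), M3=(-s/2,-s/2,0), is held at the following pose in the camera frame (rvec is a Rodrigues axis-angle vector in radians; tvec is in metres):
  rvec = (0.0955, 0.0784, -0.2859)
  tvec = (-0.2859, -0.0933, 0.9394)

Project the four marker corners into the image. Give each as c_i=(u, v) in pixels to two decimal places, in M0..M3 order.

Intrinsics K: fx=623.7, fy=523.6, cx=327.9, cy=256.9
Marker side s = 0.2 m; corners in marker frame (Z=0):
  M0 = (-0.1000, +0.1000, 0)
  M1 = (+0.1000, +0.1000, 0)
  M2 = (+0.1000, -0.1000, 0)
  M3 = (-0.1000, -0.1000, 0)
rvec = (0.0955, 0.0784, -0.2859), |rvec| = θ = 0.31146 rad = 17.845°
Rodrigues: sinθ=0.30645, 1−cosθ=0.04811; R = I + sinθ·[k]× + (1−cosθ)·[k]×²:
    [+0.95641 +0.28501 +0.06360]
    [-0.27759 +0.95494 -0.10508]
    [-0.09068 +0.08285 +0.99243]
t = (-0.2859, -0.0933, 0.9394) m
M0: Pc = R·M0+t = (-0.35304, +0.02995, +0.95675); u = 623.7·(-0.35304)/0.95675 + 327.9 = 97.7560, v = 523.6·(+0.02995)/0.95675 + 256.9 = 273.2919
M1: Pc = R·M1+t = (-0.16176, -0.02557, +0.93862); u = 623.7·(-0.16176)/0.93862 + 327.9 = 220.4140, v = 523.6·(-0.02557)/0.93862 + 256.9 = 242.6388
M2: Pc = R·M2+t = (-0.21876, -0.21655, +0.92205); u = 623.7·(-0.21876)/0.92205 + 327.9 = 179.9241, v = 523.6·(-0.21655)/0.92205 + 256.9 = 133.9271
M3: Pc = R·M3+t = (-0.41004, -0.16103, +0.94018); u = 623.7·(-0.41004)/0.94018 + 327.9 = 55.8855, v = 523.6·(-0.16103)/0.94018 + 256.9 = 167.2176

c0=(97.76, 273.29) c1=(220.41, 242.64) c2=(179.92, 133.93) c3=(55.89, 167.22)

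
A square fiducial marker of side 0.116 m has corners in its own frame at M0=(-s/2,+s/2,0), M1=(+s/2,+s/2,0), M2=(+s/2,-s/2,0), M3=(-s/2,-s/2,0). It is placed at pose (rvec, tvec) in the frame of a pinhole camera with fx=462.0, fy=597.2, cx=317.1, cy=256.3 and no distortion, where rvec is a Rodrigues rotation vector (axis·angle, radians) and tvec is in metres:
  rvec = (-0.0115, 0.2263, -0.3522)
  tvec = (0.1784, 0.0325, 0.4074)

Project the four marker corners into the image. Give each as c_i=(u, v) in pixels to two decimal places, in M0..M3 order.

c0=(477.90, 409.30) c1=(613.22, 358.48) c2=(562.95, 193.44) c3=(432.50, 253.42)

Intrinsics K: fx=462.0, fy=597.2, cx=317.1, cy=256.3
Marker side s = 0.116 m; corners in marker frame (Z=0):
  M0 = (-0.0580, +0.0580, 0)
  M1 = (+0.0580, +0.0580, 0)
  M2 = (+0.0580, -0.0580, 0)
  M3 = (-0.0580, -0.0580, 0)
rvec = (-0.0115, 0.2263, -0.3522), |rvec| = θ = 0.41879 rad = 23.995°
Rodrigues: sinθ=0.40666, 1−cosθ=0.08642; R = I + sinθ·[k]× + (1−cosθ)·[k]×²:
    [+0.91365 +0.34071 +0.22174]
    [-0.34328 +0.93881 -0.02811]
    [-0.21775 -0.05044 +0.97470]
t = (0.1784, 0.0325, 0.4074) m
M0: Pc = R·M0+t = (+0.14517, +0.10686, +0.41710); u = 462.0·(+0.14517)/0.41710 + 317.1 = 477.8957, v = 597.2·(+0.10686)/0.41710 + 256.3 = 409.3016
M1: Pc = R·M1+t = (+0.25115, +0.06704, +0.39185); u = 462.0·(+0.25115)/0.39185 + 317.1 = 613.2184, v = 597.2·(+0.06704)/0.39185 + 256.3 = 358.4755
M2: Pc = R·M2+t = (+0.21163, -0.04186, +0.39770); u = 462.0·(+0.21163)/0.39770 + 317.1 = 562.9488, v = 597.2·(-0.04186)/0.39770 + 256.3 = 193.4391
M3: Pc = R·M3+t = (+0.10565, -0.00204, +0.42295); u = 462.0·(+0.10565)/0.42295 + 317.1 = 432.5001, v = 597.2·(-0.00204)/0.42295 + 256.3 = 253.4180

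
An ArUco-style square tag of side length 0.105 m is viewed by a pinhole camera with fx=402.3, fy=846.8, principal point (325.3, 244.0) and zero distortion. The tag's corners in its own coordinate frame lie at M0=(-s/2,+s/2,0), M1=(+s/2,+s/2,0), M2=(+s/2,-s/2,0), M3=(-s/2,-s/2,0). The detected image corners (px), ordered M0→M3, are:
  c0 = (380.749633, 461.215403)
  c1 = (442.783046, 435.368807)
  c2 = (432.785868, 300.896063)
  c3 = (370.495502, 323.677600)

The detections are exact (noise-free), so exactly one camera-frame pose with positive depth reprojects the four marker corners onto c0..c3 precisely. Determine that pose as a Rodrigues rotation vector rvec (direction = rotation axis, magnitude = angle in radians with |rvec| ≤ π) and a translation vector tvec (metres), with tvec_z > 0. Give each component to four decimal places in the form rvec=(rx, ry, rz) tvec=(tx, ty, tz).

rvec=(-0.0081, -0.1394, -0.1559) tvec=(0.1312, 0.1038, 0.6456)

Intrinsics K: fx=402.3, fy=846.8, cx=325.3, cy=244.0
Marker side s = 0.105 m; corners in marker frame (Z=0):
  M0 = (-0.0525, +0.0525, 0)
  M1 = (+0.0525, +0.0525, 0)
  M2 = (+0.0525, -0.0525, 0)
  M3 = (-0.0525, -0.0525, 0)
Detected image corners:
  c0 = (380.749633, 461.215403) px
  c1 = (442.783046, 435.368807) px
  c2 = (432.785868, 300.896063) px
  c3 = (370.495502, 323.677600) px
Planar DLT: solve 8×8 A·h = b for H (H[2,2]=1):
  H  [+679.62046 +98.16220 +407.05612]
  H  [-149.65259 +1296.75141 +380.16728]
  H  [+0.21540 +0.00428 +1.00000]
B = K⁻¹H; ‖b₁‖=1.548919, ‖b₂‖=1.548919; λ = 2/(‖b₁‖+‖b₂‖) = 0.645612, sign → tz>0 ⇒ λ=+0.645612
r₁ = λ·B[:,0] = (+0.97821,-0.15417,+0.13906); r₂ = λ·B[:,1] = (+0.15530,+0.98786,+0.00276)
r₃ = r₁×r₂ = (-0.13780,+0.01889,+0.99028); SVD([r₁ r₂ r₃]) → R = UVᵀ:
  R  [+0.97821 +0.15530 -0.13780]
  R  [-0.15417 +0.98786 +0.01889]
  R  [+0.13906 +0.00276 +0.99028]
t = (+0.13120, +0.10382, +0.64561) m
tr R = 2.956353; θ = arccos((tr R − 1)/2) = 0.209299 rad = 11.992°
axis k = ((R−Rᵀ)₃₂, (R−Rᵀ)₁₃, (R−Rᵀ)₂₁) / (2 sinθ) = (-0.038811, -0.666261, -0.744708)
rvec = θ·k = (-0.008123, -0.139448, -0.155867)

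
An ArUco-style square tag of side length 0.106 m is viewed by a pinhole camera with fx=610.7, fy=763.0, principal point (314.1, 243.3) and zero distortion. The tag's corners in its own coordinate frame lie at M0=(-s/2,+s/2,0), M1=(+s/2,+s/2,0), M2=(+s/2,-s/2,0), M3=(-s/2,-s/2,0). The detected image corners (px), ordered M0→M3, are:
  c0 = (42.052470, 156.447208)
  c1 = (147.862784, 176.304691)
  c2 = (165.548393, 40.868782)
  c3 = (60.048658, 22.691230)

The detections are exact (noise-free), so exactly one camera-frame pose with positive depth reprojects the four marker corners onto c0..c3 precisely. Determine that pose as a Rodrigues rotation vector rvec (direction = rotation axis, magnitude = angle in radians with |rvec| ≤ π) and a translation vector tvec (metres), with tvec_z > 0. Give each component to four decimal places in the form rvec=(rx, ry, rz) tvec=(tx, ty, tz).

Intrinsics K: fx=610.7, fy=763.0, cx=314.1, cy=243.3
Marker side s = 0.106 m; corners in marker frame (Z=0):
  M0 = (-0.0530, +0.0530, 0)
  M1 = (+0.0530, +0.0530, 0)
  M2 = (+0.0530, -0.0530, 0)
  M3 = (-0.0530, -0.0530, 0)
Detected image corners:
  c0 = (42.052470, 156.447208) px
  c1 = (147.862784, 176.304691) px
  c2 = (165.548393, 40.868782) px
  c3 = (60.048658, 22.691230) px
Planar DLT: solve 8×8 A·h = b for H (H[2,2]=1):
  H  [+985.19303 -173.14985 +103.58878]
  H  [+168.37580 +1265.11873 +98.85607]
  H  [-0.11118 -0.04651 +1.00000]
B = K⁻¹H; ‖b₁‖=1.693576, ‖b₂‖=1.693576; λ = 2/(‖b₁‖+‖b₂‖) = 0.590466, sign → tz>0 ⇒ λ=+0.590466
r₁ = λ·B[:,0] = (+0.98632,+0.15123,-0.06565); r₂ = λ·B[:,1] = (-0.15329,+0.98780,-0.02746)
r₃ = r₁×r₂ = (+0.06069,+0.03715,+0.99747); SVD([r₁ r₂ r₃]) → R = UVᵀ:
  R  [+0.98632 -0.15329 +0.06069]
  R  [+0.15123 +0.98780 +0.03715]
  R  [-0.06565 -0.02746 +0.99747]
t = (-0.20354, -0.11178, +0.59047) m
tr R = 2.971580; θ = arccos((tr R − 1)/2) = 0.168781 rad = 9.670°
axis k = ((R−Rᵀ)₃₂, (R−Rᵀ)₁₃, (R−Rᵀ)₂₁) / (2 sinθ) = (-0.192303, +0.376051, +0.906424)
rvec = θ·k = (-0.032457, +0.063470, +0.152988)

rvec=(-0.0325, 0.0635, 0.1530) tvec=(-0.2035, -0.1118, 0.5905)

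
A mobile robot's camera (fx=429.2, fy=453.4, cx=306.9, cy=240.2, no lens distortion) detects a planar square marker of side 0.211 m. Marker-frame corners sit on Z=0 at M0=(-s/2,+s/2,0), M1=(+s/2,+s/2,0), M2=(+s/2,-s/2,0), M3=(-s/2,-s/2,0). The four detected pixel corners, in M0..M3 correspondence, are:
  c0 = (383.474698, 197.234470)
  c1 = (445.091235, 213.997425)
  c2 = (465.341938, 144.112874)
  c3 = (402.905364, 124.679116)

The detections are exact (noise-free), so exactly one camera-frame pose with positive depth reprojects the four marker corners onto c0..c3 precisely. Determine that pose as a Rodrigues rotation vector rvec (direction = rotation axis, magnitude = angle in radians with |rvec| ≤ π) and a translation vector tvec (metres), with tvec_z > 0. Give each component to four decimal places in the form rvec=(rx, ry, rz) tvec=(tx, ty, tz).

rvec=(0.1702, -0.1805, 0.2383) tvec=(0.3611, -0.2023, 1.3169)

Intrinsics K: fx=429.2, fy=453.4, cx=306.9, cy=240.2
Marker side s = 0.211 m; corners in marker frame (Z=0):
  M0 = (-0.1055, +0.1055, 0)
  M1 = (+0.1055, +0.1055, 0)
  M2 = (+0.1055, -0.1055, 0)
  M3 = (-0.1055, -0.1055, 0)
Detected image corners:
  c0 = (383.474698, 197.234470) px
  c1 = (445.091235, 213.997425) px
  c2 = (465.341938, 144.112874) px
  c3 = (402.905364, 124.679116) px
Planar DLT: solve 8×8 A·h = b for H (H[2,2]=1):
  H  [+357.42087 -47.17760 +424.57725]
  H  [+111.14051 +356.22519 +170.56406]
  H  [+0.14964 +0.11052 +1.00000]
B = K⁻¹H; ‖b₁‖=0.759358, ‖b₂‖=0.759358; λ = 2/(‖b₁‖+‖b₂‖) = 1.316902, sign → tz>0 ⇒ λ=+1.316902
r₁ = λ·B[:,0] = (+0.95575,+0.21841,+0.19706); r₂ = λ·B[:,1] = (-0.24883,+0.95755,+0.14555)
r₃ = r₁×r₂ = (-0.15691,-0.18814,+0.96953); SVD([r₁ r₂ r₃]) → R = UVᵀ:
  R  [+0.95575 -0.24883 -0.15691]
  R  [+0.21841 +0.95755 -0.18814]
  R  [+0.19706 +0.14555 +0.96953]
t = (+0.36107, -0.20226, +1.31690) m
tr R = 2.882828; θ = arccos((tr R − 1)/2) = 0.343998 rad = 19.710°
axis k = ((R−Rᵀ)₃₂, (R−Rᵀ)₁₃, (R−Rᵀ)₂₁) / (2 sinθ) = (+0.494723, -0.524789, +0.692709)
rvec = θ·k = (+0.170184, -0.180526, +0.238291)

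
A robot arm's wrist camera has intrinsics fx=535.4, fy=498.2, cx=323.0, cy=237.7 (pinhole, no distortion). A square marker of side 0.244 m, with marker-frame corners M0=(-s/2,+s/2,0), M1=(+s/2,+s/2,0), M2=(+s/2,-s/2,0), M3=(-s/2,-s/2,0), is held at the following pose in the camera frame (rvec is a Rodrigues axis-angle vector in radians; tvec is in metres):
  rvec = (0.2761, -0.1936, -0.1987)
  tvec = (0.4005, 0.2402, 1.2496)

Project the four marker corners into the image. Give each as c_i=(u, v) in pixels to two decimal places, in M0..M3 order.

c0=(451.47, 388.17) c1=(543.93, 363.12) c2=(538.80, 277.39) c3=(440.74, 301.09)

Intrinsics K: fx=535.4, fy=498.2, cx=323.0, cy=237.7
Marker side s = 0.244 m; corners in marker frame (Z=0):
  M0 = (-0.1220, +0.1220, 0)
  M1 = (+0.1220, +0.1220, 0)
  M2 = (+0.1220, -0.1220, 0)
  M3 = (-0.1220, -0.1220, 0)
rvec = (0.2761, -0.1936, -0.1987), |rvec| = θ = 0.39140 rad = 22.426°
Rodrigues: sinθ=0.38148, 1−cosθ=0.07562; R = I + sinθ·[k]× + (1−cosθ)·[k]×²:
    [+0.96201 +0.16728 -0.21578]
    [-0.22005 +0.94288 -0.25011]
    [+0.16161 +0.28809 +0.94387]
t = (0.4005, 0.2402, 1.2496) m
M0: Pc = R·M0+t = (+0.30354, +0.38208, +1.26503); u = 535.4·(+0.30354)/1.26503 + 323.0 = 451.4688, v = 498.2·(+0.38208)/1.26503 + 237.7 = 388.1715
M1: Pc = R·M1+t = (+0.53827, +0.32838, +1.30446); u = 535.4·(+0.53827)/1.30446 + 323.0 = 543.9269, v = 498.2·(+0.32838)/1.30446 + 237.7 = 363.1165
M2: Pc = R·M2+t = (+0.49746, +0.09832, +1.23417); u = 535.4·(+0.49746)/1.23417 + 323.0 = 538.8038, v = 498.2·(+0.09832)/1.23417 + 237.7 = 277.3900
M3: Pc = R·M3+t = (+0.26273, +0.15202, +1.19474); u = 535.4·(+0.26273)/1.19474 + 323.0 = 440.7366, v = 498.2·(+0.15202)/1.19474 + 237.7 = 301.0897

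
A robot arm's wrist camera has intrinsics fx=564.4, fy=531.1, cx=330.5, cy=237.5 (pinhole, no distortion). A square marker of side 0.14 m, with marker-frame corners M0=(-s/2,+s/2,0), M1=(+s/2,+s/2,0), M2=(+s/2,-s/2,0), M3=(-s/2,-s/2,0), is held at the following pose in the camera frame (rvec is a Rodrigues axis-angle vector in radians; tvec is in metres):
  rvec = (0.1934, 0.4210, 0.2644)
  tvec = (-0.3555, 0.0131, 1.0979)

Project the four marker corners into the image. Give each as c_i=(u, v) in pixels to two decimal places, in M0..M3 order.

c0=(116.84, 264.97) c1=(170.35, 286.23) c2=(181.17, 220.98) c3=(125.54, 202.18)

Intrinsics K: fx=564.4, fy=531.1, cx=330.5, cy=237.5
Marker side s = 0.14 m; corners in marker frame (Z=0):
  M0 = (-0.0700, +0.0700, 0)
  M1 = (+0.0700, +0.0700, 0)
  M2 = (+0.0700, -0.0700, 0)
  M3 = (-0.0700, -0.0700, 0)
rvec = (0.1934, 0.4210, 0.2644), |rvec| = θ = 0.53343 rad = 30.564°
Rodrigues: sinθ=0.50849, 1−cosθ=0.13893; R = I + sinθ·[k]× + (1−cosθ)·[k]×²:
    [+0.87933 -0.21228 +0.42628]
    [+0.29179 +0.94760 -0.13001]
    [-0.37635 +0.23871 +0.89520]
t = (-0.3555, 0.0131, 1.0979) m
M0: Pc = R·M0+t = (-0.43191, +0.05901, +1.14095); u = 564.4·(-0.43191)/1.14095 + 330.5 = 116.8440, v = 531.1·(+0.05901)/1.14095 + 237.5 = 264.9670
M1: Pc = R·M1+t = (-0.30881, +0.09986, +1.08827); u = 564.4·(-0.30881)/1.08827 + 330.5 = 170.3455, v = 531.1·(+0.09986)/1.08827 + 237.5 = 286.2331
M2: Pc = R·M2+t = (-0.27909, -0.03281, +1.05485); u = 564.4·(-0.27909)/1.05485 + 330.5 = 181.1732, v = 531.1·(-0.03281)/1.05485 + 237.5 = 220.9822
M3: Pc = R·M3+t = (-0.40219, -0.07366, +1.10753); u = 564.4·(-0.40219)/1.10753 + 330.5 = 125.5423, v = 531.1·(-0.07366)/1.10753 + 237.5 = 202.1786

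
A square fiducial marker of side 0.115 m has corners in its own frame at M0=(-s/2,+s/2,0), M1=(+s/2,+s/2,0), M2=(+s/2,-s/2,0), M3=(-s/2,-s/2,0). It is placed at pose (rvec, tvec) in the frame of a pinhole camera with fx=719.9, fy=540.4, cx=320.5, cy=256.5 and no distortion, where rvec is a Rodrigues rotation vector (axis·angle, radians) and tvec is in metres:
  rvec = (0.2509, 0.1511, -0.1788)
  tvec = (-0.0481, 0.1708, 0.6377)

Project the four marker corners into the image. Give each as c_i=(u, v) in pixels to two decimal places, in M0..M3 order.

Intrinsics K: fx=719.9, fy=540.4, cx=320.5, cy=256.5
Marker side s = 0.115 m; corners in marker frame (Z=0):
  M0 = (-0.0575, +0.0575, 0)
  M1 = (+0.0575, +0.0575, 0)
  M2 = (+0.0575, -0.0575, 0)
  M3 = (-0.0575, -0.0575, 0)
rvec = (0.2509, 0.1511, -0.1788), |rvec| = θ = 0.34315 rad = 19.661°
Rodrigues: sinθ=0.33645, 1−cosθ=0.05830; R = I + sinθ·[k]× + (1−cosθ)·[k]×²:
    [+0.97287 +0.19408 +0.12594]
    [-0.15654 +0.95300 -0.25938]
    [-0.17036 +0.23263 +0.95753]
t = (-0.0481, 0.1708, 0.6377) m
M0: Pc = R·M0+t = (-0.09288, +0.23460, +0.66087); u = 719.9·(-0.09288)/0.66087 + 320.5 = 219.3239, v = 540.4·(+0.23460)/0.66087 + 256.5 = 448.3332
M1: Pc = R·M1+t = (+0.01900, +0.21660, +0.64128); u = 719.9·(+0.01900)/0.64128 + 320.5 = 341.8289, v = 540.4·(+0.21660)/0.64128 + 256.5 = 439.0236
M2: Pc = R·M2+t = (-0.00332, +0.10700, +0.61453); u = 719.9·(-0.00332)/0.61453 + 320.5 = 316.6109, v = 540.4·(+0.10700)/0.61453 + 256.5 = 350.5940
M3: Pc = R·M3+t = (-0.11520, +0.12500, +0.63412); u = 719.9·(-0.11520)/0.63412 + 320.5 = 189.7168, v = 540.4·(+0.12500)/0.63412 + 256.5 = 363.0285

c0=(219.32, 448.33) c1=(341.83, 439.02) c2=(316.61, 350.59) c3=(189.72, 363.03)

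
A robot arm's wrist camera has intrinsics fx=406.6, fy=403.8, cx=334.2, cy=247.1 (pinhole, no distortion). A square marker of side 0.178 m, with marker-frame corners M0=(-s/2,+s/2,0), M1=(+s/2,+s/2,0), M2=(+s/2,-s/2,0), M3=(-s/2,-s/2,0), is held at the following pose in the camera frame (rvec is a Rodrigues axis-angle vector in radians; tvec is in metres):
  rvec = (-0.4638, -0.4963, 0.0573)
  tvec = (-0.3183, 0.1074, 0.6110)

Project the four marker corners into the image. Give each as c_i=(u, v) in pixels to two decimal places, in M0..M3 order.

c0=(34.96, 378.04) c1=(178.00, 380.28) c2=(189.77, 271.86) c3=(66.71, 255.82)

Intrinsics K: fx=406.6, fy=403.8, cx=334.2, cy=247.1
Marker side s = 0.178 m; corners in marker frame (Z=0):
  M0 = (-0.0890, +0.0890, 0)
  M1 = (+0.0890, +0.0890, 0)
  M2 = (+0.0890, -0.0890, 0)
  M3 = (-0.0890, -0.0890, 0)
rvec = (-0.4638, -0.4963, 0.0573), |rvec| = θ = 0.68169 rad = 39.058°
Rodrigues: sinθ=0.63011, 1−cosθ=0.22349; R = I + sinθ·[k]× + (1−cosθ)·[k]×²:
    [+0.87996 +0.05774 -0.47153]
    [+0.16367 +0.89497 +0.41503]
    [+0.44596 -0.44238 +0.77809]
t = (-0.3183, 0.1074, 0.6110) m
M0: Pc = R·M0+t = (-0.39148, +0.17249, +0.53194); u = 406.6·(-0.39148)/0.53194 + 334.2 = 34.9640, v = 403.8·(+0.17249)/0.53194 + 247.1 = 378.0359
M1: Pc = R·M1+t = (-0.23484, +0.20162, +0.61132); u = 406.6·(-0.23484)/0.61132 + 334.2 = 178.0002, v = 403.8·(+0.20162)/0.61132 + 247.1 = 380.2769
M2: Pc = R·M2+t = (-0.24512, +0.04231, +0.69006); u = 406.6·(-0.24512)/0.69006 + 334.2 = 189.7685, v = 403.8·(+0.04231)/0.69006 + 247.1 = 271.8608
M3: Pc = R·M3+t = (-0.40176, +0.01318, +0.61068); u = 406.6·(-0.40176)/0.61068 + 334.2 = 66.7058, v = 403.8·(+0.01318)/0.61068 + 247.1 = 255.8160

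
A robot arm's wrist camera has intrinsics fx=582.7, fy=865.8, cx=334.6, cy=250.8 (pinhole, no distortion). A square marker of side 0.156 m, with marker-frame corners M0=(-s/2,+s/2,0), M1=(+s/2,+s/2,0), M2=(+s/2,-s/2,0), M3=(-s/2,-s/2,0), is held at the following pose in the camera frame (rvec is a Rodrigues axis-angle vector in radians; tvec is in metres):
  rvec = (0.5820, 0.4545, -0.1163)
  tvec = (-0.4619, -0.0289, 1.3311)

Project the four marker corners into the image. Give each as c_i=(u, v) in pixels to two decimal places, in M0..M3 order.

c0=(121.61, 271.99) c1=(171.44, 275.16) c2=(144.46, 187.30) c3=(93.09, 188.54)

Intrinsics K: fx=582.7, fy=865.8, cx=334.6, cy=250.8
Marker side s = 0.156 m; corners in marker frame (Z=0):
  M0 = (-0.0780, +0.0780, 0)
  M1 = (+0.0780, +0.0780, 0)
  M2 = (+0.0780, -0.0780, 0)
  M3 = (-0.0780, -0.0780, 0)
rvec = (0.5820, 0.4545, -0.1163), |rvec| = θ = 0.74754 rad = 42.831°
Rodrigues: sinθ=0.67984, 1−cosθ=0.26664; R = I + sinθ·[k]× + (1−cosθ)·[k]×²:
    [+0.89498 +0.23198 +0.38104]
    [+0.02045 +0.83193 -0.55451]
    [-0.44563 +0.50407 +0.73982]
t = (-0.4619, -0.0289, 1.3311) m
M0: Pc = R·M0+t = (-0.51361, +0.03440, +1.40518); u = 582.7·(-0.51361)/1.40518 + 334.6 = 121.6140, v = 865.8·(+0.03440)/1.40518 + 250.8 = 271.9927
M1: Pc = R·M1+t = (-0.37400, +0.03759, +1.33566); u = 582.7·(-0.37400)/1.33566 + 334.6 = 171.4385, v = 865.8·(+0.03759)/1.33566 + 250.8 = 275.1634
M2: Pc = R·M2+t = (-0.41019, -0.09220, +1.25702); u = 582.7·(-0.41019)/1.25702 + 334.6 = 144.4561, v = 865.8·(-0.09220)/1.25702 + 250.8 = 187.2986
M3: Pc = R·M3+t = (-0.54980, -0.09539, +1.32654); u = 582.7·(-0.54980)/1.32654 + 334.6 = 93.0922, v = 865.8·(-0.09539)/1.32654 + 250.8 = 188.5446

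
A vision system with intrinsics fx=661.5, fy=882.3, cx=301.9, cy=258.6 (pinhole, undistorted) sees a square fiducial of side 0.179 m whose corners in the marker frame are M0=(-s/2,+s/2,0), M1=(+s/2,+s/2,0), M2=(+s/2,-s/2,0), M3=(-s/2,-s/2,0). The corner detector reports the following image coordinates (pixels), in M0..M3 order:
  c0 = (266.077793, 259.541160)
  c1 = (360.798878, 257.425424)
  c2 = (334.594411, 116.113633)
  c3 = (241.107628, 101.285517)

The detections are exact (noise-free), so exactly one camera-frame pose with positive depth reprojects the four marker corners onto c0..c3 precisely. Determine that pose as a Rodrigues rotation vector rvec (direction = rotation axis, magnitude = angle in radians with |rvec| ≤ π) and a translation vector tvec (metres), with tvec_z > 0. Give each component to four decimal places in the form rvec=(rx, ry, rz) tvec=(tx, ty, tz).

rvec=(-0.3111, -0.6723, -0.1240) tvec=(0.0017, -0.0849, 0.9794)

Intrinsics K: fx=661.5, fy=882.3, cx=301.9, cy=258.6
Marker side s = 0.179 m; corners in marker frame (Z=0):
  M0 = (-0.0895, +0.0895, 0)
  M1 = (+0.0895, +0.0895, 0)
  M2 = (+0.0895, -0.0895, 0)
  M3 = (-0.0895, -0.0895, 0)
Detected image corners:
  c0 = (266.077793, 259.541160) px
  c1 = (360.798878, 257.425424) px
  c2 = (334.594411, 116.113633) px
  c3 = (241.107628, 101.285517) px
Planar DLT: solve 8×8 A·h = b for H (H[2,2]=1):
  H  [+718.80500 +68.59270 +303.06636]
  H  [+154.51551 +788.53345 +182.11207]
  H  [+0.64249 -0.24797 +1.00000]
B = K⁻¹H; ‖b₁‖=1.021009, ‖b₂‖=1.021009; λ = 2/(‖b₁‖+‖b₂‖) = 0.979424, sign → tz>0 ⇒ λ=+0.979424
r₁ = λ·B[:,0] = (+0.77708,-0.01291,+0.62927); r₂ = λ·B[:,1] = (+0.21240,+0.94652,-0.24287)
r₃ = r₁×r₂ = (-0.59248,+0.32239,+0.73826); SVD([r₁ r₂ r₃]) → R = UVᵀ:
  R  [+0.77708 +0.21240 -0.59248]
  R  [-0.01291 +0.94652 +0.32239]
  R  [+0.62927 -0.24287 +0.73826]
t = (+0.00173, -0.08491, +0.97942) m
tr R = 2.461863; θ = arccos((tr R − 1)/2) = 0.751110 rad = 43.035°
axis k = ((R−Rᵀ)₃₂, (R−Rᵀ)₁₃, (R−Rᵀ)₂₁) / (2 sinθ) = (-0.414137, -0.895120, -0.165078)
rvec = θ·k = (-0.311063, -0.672334, -0.123991)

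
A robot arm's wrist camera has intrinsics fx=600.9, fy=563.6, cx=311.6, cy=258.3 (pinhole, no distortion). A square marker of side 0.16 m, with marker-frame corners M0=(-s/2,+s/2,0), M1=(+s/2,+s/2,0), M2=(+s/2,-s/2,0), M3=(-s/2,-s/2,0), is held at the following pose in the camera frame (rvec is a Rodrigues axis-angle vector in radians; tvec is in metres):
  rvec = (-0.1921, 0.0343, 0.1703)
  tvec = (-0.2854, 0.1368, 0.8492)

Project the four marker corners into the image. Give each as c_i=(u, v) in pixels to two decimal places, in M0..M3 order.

Intrinsics K: fx=600.9, fy=563.6, cx=311.6, cy=258.3
Marker side s = 0.16 m; corners in marker frame (Z=0):
  M0 = (-0.0800, +0.0800, 0)
  M1 = (+0.0800, +0.0800, 0)
  M2 = (+0.0800, -0.0800, 0)
  M3 = (-0.0800, -0.0800, 0)
rvec = (-0.1921, 0.0343, 0.1703), |rvec| = θ = 0.25900 rad = 14.840°
Rodrigues: sinθ=0.25611, 1−cosθ=0.03335; R = I + sinθ·[k]× + (1−cosθ)·[k]×²:
    [+0.98499 -0.17168 +0.01765]
    [+0.16513 +0.96723 +0.19286]
    [-0.05018 -0.18706 +0.98107]
t = (-0.2854, 0.1368, 0.8492) m
M0: Pc = R·M0+t = (-0.37793, +0.20097, +0.83825); u = 600.9·(-0.37793)/0.83825 + 311.6 = 40.6780, v = 563.6·(+0.20097)/0.83825 + 258.3 = 393.4217
M1: Pc = R·M1+t = (-0.22033, +0.22739, +0.83022); u = 600.9·(-0.22033)/0.83022 + 311.6 = 152.1254, v = 563.6·(+0.22739)/0.83022 + 258.3 = 412.6640
M2: Pc = R·M2+t = (-0.19287, +0.07263, +0.86015); u = 600.9·(-0.19287)/0.86015 + 311.6 = 176.8639, v = 563.6·(+0.07263)/0.86015 + 258.3 = 305.8907
M3: Pc = R·M3+t = (-0.35047, +0.04621, +0.86818); u = 600.9·(-0.35047)/0.86818 + 311.6 = 69.0295, v = 563.6·(+0.04621)/0.86818 + 258.3 = 288.2993

c0=(40.68, 393.42) c1=(152.13, 412.66) c2=(176.86, 305.89) c3=(69.03, 288.30)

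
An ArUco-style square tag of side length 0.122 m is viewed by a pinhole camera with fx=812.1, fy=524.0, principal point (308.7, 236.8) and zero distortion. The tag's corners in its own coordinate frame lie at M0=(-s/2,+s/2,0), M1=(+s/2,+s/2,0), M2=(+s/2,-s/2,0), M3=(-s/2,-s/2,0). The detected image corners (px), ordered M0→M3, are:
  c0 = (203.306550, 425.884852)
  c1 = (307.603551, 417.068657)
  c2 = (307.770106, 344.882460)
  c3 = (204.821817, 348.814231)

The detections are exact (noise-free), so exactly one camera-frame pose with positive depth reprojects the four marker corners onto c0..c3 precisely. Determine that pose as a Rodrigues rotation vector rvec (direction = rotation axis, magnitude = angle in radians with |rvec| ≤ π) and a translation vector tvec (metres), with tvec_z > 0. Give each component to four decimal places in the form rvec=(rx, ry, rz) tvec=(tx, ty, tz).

Intrinsics K: fx=812.1, fy=524.0, cx=308.7, cy=236.8
Marker side s = 0.122 m; corners in marker frame (Z=0):
  M0 = (-0.0610, +0.0610, 0)
  M1 = (+0.0610, +0.0610, 0)
  M2 = (+0.0610, -0.0610, 0)
  M3 = (-0.0610, -0.0610, 0)
Detected image corners:
  c0 = (203.306550, 425.884852) px
  c1 = (307.603551, 417.068657) px
  c2 = (307.770106, 344.882460) px
  c3 = (204.821817, 348.814231) px
Planar DLT: solve 8×8 A·h = b for H (H[2,2]=1):
  H  [+984.36425 -32.91713 +257.54601]
  H  [+150.61286 +571.72456 +383.82687]
  H  [+0.52773 -0.10240 +1.00000]
B = K⁻¹H; ‖b₁‖=1.141956, ‖b₂‖=1.141956; λ = 2/(‖b₁‖+‖b₂‖) = 0.875691, sign → tz>0 ⇒ λ=+0.875691
r₁ = λ·B[:,0] = (+0.88578,+0.04286,+0.46213); r₂ = λ·B[:,1] = (-0.00141,+0.99597,-0.08967)
r₃ = r₁×r₂ = (-0.46411,+0.07878,+0.88227); SVD([r₁ r₂ r₃]) → R = UVᵀ:
  R  [+0.88578 -0.00141 -0.46411]
  R  [+0.04286 +0.99597 +0.07878]
  R  [+0.46213 -0.08967 +0.88227]
t = (-0.05516, +0.24571, +0.87569) m
tr R = 2.764016; θ = arccos((tr R − 1)/2) = 0.490690 rad = 28.114°
axis k = ((R−Rᵀ)₃₂, (R−Rᵀ)₁₃, (R−Rᵀ)₂₁) / (2 sinθ) = (-0.178736, -0.982775, +0.046970)
rvec = θ·k = (-0.087704, -0.482238, +0.023048)

rvec=(-0.0877, -0.4822, 0.0230) tvec=(-0.0552, 0.2457, 0.8757)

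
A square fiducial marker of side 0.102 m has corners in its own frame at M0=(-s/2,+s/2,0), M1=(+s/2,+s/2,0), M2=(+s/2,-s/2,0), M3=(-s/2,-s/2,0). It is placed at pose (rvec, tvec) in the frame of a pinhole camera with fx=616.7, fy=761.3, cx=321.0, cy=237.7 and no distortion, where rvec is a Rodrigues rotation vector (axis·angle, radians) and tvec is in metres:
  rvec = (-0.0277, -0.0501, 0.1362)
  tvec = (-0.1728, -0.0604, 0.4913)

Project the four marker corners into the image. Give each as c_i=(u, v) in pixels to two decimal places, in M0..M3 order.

Intrinsics K: fx=616.7, fy=761.3, cx=321.0, cy=237.7
Marker side s = 0.102 m; corners in marker frame (Z=0):
  M0 = (-0.0510, +0.0510, 0)
  M1 = (+0.0510, +0.0510, 0)
  M2 = (+0.0510, -0.0510, 0)
  M3 = (-0.0510, -0.0510, 0)
rvec = (-0.0277, -0.0501, 0.1362), |rvec| = θ = 0.14774 rad = 8.465°
Rodrigues: sinθ=0.14721, 1−cosθ=0.01089; R = I + sinθ·[k]× + (1−cosθ)·[k]×²:
    [+0.98949 -0.13501 -0.05180]
    [+0.13640 +0.99036 +0.02419]
    [+0.04803 -0.03100 +0.99836]
t = (-0.1728, -0.0604, 0.4913) m
M0: Pc = R·M0+t = (-0.23015, -0.01685, +0.48727); u = 616.7·(-0.23015)/0.48727 + 321.0 = 29.7168, v = 761.3·(-0.01685)/0.48727 + 237.7 = 211.3770
M1: Pc = R·M1+t = (-0.12922, -0.00294, +0.49217); u = 616.7·(-0.12922)/0.49217 + 321.0 = 159.0818, v = 761.3·(-0.00294)/0.49217 + 237.7 = 233.1594
M2: Pc = R·M2+t = (-0.11545, -0.10395, +0.49533); u = 616.7·(-0.11545)/0.49533 + 321.0 = 177.2612, v = 761.3·(-0.10395)/0.49533 + 237.7 = 77.9308
M3: Pc = R·M3+t = (-0.21638, -0.11786, +0.49043); u = 616.7·(-0.21638)/0.49043 + 321.0 = 48.9120, v = 761.3·(-0.11786)/0.49043 + 237.7 = 54.7380

c0=(29.72, 211.38) c1=(159.08, 233.16) c2=(177.26, 77.93) c3=(48.91, 54.74)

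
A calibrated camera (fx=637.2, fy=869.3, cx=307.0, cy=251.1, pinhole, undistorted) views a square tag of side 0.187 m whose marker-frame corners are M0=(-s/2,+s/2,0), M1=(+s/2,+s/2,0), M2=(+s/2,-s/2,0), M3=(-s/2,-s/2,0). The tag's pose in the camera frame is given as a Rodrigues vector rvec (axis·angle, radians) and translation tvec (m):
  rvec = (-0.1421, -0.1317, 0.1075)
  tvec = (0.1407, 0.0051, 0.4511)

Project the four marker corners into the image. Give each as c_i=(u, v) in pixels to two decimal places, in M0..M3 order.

c0=(366.04, 427.27) c1=(624.71, 460.23) c2=(630.59, 112.28) c3=(388.00, 63.68)

Intrinsics K: fx=637.2, fy=869.3, cx=307.0, cy=251.1
Marker side s = 0.187 m; corners in marker frame (Z=0):
  M0 = (-0.0935, +0.0935, 0)
  M1 = (+0.0935, +0.0935, 0)
  M2 = (+0.0935, -0.0935, 0)
  M3 = (-0.0935, -0.0935, 0)
rvec = (-0.1421, -0.1317, 0.1075), |rvec| = θ = 0.22157 rad = 12.695°
Rodrigues: sinθ=0.21976, 1−cosθ=0.02445; R = I + sinθ·[k]× + (1−cosθ)·[k]×²:
    [+0.98561 -0.09730 -0.13823]
    [+0.11594 +0.98419 +0.13389]
    [+0.12302 -0.14799 +0.98131]
t = (0.1407, 0.0051, 0.4511) m
M0: Pc = R·M0+t = (+0.03945, +0.08628, +0.42576); u = 637.2·(+0.03945)/0.42576 + 307.0 = 366.0381, v = 869.3·(+0.08628)/0.42576 + 251.1 = 427.2654
M1: Pc = R·M1+t = (+0.22376, +0.10796, +0.44877); u = 637.2·(+0.22376)/0.44877 + 307.0 = 624.7111, v = 869.3·(+0.10796)/0.44877 + 251.1 = 460.2332
M2: Pc = R·M2+t = (+0.24195, -0.07608, +0.47644); u = 637.2·(+0.24195)/0.47644 + 307.0 = 630.5921, v = 869.3·(-0.07608)/0.47644 + 251.1 = 112.2839
M3: Pc = R·M3+t = (+0.05764, -0.09776, +0.45343); u = 637.2·(+0.05764)/0.45343 + 307.0 = 388.0049, v = 869.3·(-0.09776)/0.45343 + 251.1 = 63.6755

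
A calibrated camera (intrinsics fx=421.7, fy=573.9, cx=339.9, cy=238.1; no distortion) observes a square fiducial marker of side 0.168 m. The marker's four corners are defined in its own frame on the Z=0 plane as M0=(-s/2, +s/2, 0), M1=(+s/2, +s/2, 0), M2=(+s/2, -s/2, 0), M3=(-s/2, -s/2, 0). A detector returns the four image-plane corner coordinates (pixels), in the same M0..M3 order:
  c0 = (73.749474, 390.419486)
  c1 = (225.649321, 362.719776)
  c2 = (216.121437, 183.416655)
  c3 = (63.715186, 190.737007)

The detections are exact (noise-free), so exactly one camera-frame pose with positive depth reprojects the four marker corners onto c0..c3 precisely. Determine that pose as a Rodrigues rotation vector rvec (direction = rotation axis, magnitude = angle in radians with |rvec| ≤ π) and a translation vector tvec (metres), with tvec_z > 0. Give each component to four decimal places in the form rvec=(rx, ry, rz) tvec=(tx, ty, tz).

rvec=(-0.0232, -0.3304, -0.0728) tvec=(-0.2307, 0.0382, 0.5092)

Intrinsics K: fx=421.7, fy=573.9, cx=339.9, cy=238.1
Marker side s = 0.168 m; corners in marker frame (Z=0):
  M0 = (-0.0840, +0.0840, 0)
  M1 = (+0.0840, +0.0840, 0)
  M2 = (+0.0840, -0.0840, 0)
  M3 = (-0.0840, -0.0840, 0)
Detected image corners:
  c0 = (73.749474, 390.419486) px
  c1 = (225.649321, 362.719776) px
  c2 = (216.121437, 183.416655) px
  c3 = (63.715186, 190.737007) px
Planar DLT: solve 8×8 A·h = b for H (H[2,2]=1):
  H  [+998.09254 +55.06779 +148.87851]
  H  [+75.74118 +1118.70284 +281.18504]
  H  [+0.63820 -0.02122 +1.00000]
B = K⁻¹H; ‖b₁‖=1.963777, ‖b₂‖=1.963777; λ = 2/(‖b₁‖+‖b₂‖) = 0.509223, sign → tz>0 ⇒ λ=+0.509223
r₁ = λ·B[:,0] = (+0.94330,-0.06762,+0.32499); r₂ = λ·B[:,1] = (+0.07520,+0.99711,-0.01080)
r₃ = r₁×r₂ = (-0.32332,+0.03463,+0.94566); SVD([r₁ r₂ r₃]) → R = UVᵀ:
  R  [+0.94330 +0.07520 -0.32332]
  R  [-0.06762 +0.99711 +0.03463]
  R  [+0.32499 -0.01080 +0.94566]
t = (-0.23067, +0.03823, +0.50922) m
tr R = 2.886065; θ = arccos((tr R − 1)/2) = 0.339166 rad = 19.433°
axis k = ((R−Rᵀ)₃₂, (R−Rᵀ)₁₃, (R−Rᵀ)₂₁) / (2 sinθ) = (-0.068281, -0.974301, -0.214652)
rvec = θ·k = (-0.023159, -0.330450, -0.072803)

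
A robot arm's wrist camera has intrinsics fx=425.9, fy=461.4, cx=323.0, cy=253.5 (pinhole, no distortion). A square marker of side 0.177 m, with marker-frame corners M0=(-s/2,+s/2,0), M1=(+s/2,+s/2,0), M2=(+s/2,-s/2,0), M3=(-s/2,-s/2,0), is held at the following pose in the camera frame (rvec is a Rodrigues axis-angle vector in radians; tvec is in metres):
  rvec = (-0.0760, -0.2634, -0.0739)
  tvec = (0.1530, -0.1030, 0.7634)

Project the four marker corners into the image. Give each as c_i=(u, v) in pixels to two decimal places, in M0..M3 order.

Intrinsics K: fx=425.9, fy=461.4, cx=323.0, cy=253.5
Marker side s = 0.177 m; corners in marker frame (Z=0):
  M0 = (-0.0885, +0.0885, 0)
  M1 = (+0.0885, +0.0885, 0)
  M2 = (+0.0885, -0.0885, 0)
  M3 = (-0.0885, -0.0885, 0)
rvec = (-0.0760, -0.2634, -0.0739), |rvec| = θ = 0.28393 rad = 16.268°
Rodrigues: sinθ=0.28013, 1−cosθ=0.04004; R = I + sinθ·[k]× + (1−cosθ)·[k]×²:
    [+0.96283 +0.08285 -0.25709]
    [-0.06297 +0.99442 +0.08465]
    [+0.26266 -0.06532 +0.96267]
t = (0.1530, -0.1030, 0.7634) m
M0: Pc = R·M0+t = (+0.07512, -0.00942, +0.73437); u = 425.9·(+0.07512)/0.73437 + 323.0 = 366.5670, v = 461.4·(-0.00942)/0.73437 + 253.5 = 247.5808
M1: Pc = R·M1+t = (+0.24554, -0.02057, +0.78087); u = 425.9·(+0.24554)/0.78087 + 323.0 = 456.9242, v = 461.4·(-0.02057)/0.78087 + 253.5 = 241.3475
M2: Pc = R·M2+t = (+0.23088, -0.19658, +0.79243); u = 425.9·(+0.23088)/0.79243 + 323.0 = 447.0884, v = 461.4·(-0.19658)/0.79243 + 253.5 = 139.0395
M3: Pc = R·M3+t = (+0.06046, -0.18543, +0.74593); u = 425.9·(+0.06046)/0.74593 + 323.0 = 357.5186, v = 461.4·(-0.18543)/0.74593 + 253.5 = 138.7997

c0=(366.57, 247.58) c1=(456.92, 241.35) c2=(447.09, 139.04) c3=(357.52, 138.80)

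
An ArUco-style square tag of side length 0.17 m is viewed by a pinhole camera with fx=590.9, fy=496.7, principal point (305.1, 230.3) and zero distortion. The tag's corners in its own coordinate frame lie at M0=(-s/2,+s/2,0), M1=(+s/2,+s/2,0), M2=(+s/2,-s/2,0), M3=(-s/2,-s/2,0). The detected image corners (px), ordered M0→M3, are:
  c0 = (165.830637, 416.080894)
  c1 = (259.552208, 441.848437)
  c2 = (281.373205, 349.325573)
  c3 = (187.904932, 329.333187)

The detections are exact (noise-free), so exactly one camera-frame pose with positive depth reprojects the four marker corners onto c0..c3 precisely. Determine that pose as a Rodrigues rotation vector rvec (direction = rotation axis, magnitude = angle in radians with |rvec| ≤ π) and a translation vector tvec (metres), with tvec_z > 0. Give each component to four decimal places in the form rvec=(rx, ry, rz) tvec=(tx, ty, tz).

rvec=(-0.1263, 0.3330, 0.1782) tvec=(-0.1328, 0.2923, 0.9481)

Intrinsics K: fx=590.9, fy=496.7, cx=305.1, cy=230.3
Marker side s = 0.17 m; corners in marker frame (Z=0):
  M0 = (-0.0850, +0.0850, 0)
  M1 = (+0.0850, +0.0850, 0)
  M2 = (+0.0850, -0.0850, 0)
  M3 = (-0.0850, -0.0850, 0)
Detected image corners:
  c0 = (165.830637, 416.080894) px
  c1 = (259.552208, 441.848437) px
  c2 = (281.373205, 349.325573) px
  c3 = (187.904932, 329.333187) px
Planar DLT: solve 8×8 A·h = b for H (H[2,2]=1):
  H  [+471.42857 -151.24101 +222.35030]
  H  [-1.45009 +488.77325 +383.42637]
  H  [-0.35376 -0.09887 +1.00000]
B = K⁻¹H; ‖b₁‖=1.054715, ‖b₂‖=1.054715; λ = 2/(‖b₁‖+‖b₂‖) = 0.948124, sign → tz>0 ⇒ λ=+0.948124
r₁ = λ·B[:,0] = (+0.92961,+0.15275,-0.33541); r₂ = λ·B[:,1] = (-0.19427,+0.97646,-0.09375)
r₃ = r₁×r₂ = (+0.31319,+0.15231,+0.93740); SVD([r₁ r₂ r₃]) → R = UVᵀ:
  R  [+0.92961 -0.19427 +0.31319]
  R  [+0.15275 +0.97646 +0.15231]
  R  [-0.33541 -0.09375 +0.93740]
t = (-0.13278, +0.29229, +0.94812) m
tr R = 2.843464; θ = arccos((tr R − 1)/2) = 0.398274 rad = 22.819°
axis k = ((R−Rᵀ)₃₂, (R−Rᵀ)₁₃, (R−Rᵀ)₂₁) / (2 sinθ) = (-0.317217, +0.836194, +0.447384)
rvec = θ·k = (-0.126339, +0.333034, +0.178181)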